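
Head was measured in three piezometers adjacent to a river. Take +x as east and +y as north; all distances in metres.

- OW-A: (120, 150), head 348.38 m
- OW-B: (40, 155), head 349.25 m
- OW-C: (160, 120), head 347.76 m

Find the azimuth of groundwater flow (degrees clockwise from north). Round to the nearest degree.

Taking OW-A as reference: OW-B−OW-A = (-80, 5, +0.87); OW-C−OW-A = (40, -30, -0.62).
Determinant of the coordinate differences = (-80)·(-30) − 40·5 = 2200.
∂h/∂x = [(+0.87)·(-30) − (-0.62)·5] / 2200 = -0.01045
∂h/∂y = [(-80)·(-0.62) − 40·(+0.87)] / 2200 = +0.006727
Flow direction (−∇h) has components (+0.01045 E, -0.006727 N).
Azimuth = atan2(E, N) = atan2(+0.01045, -0.006727) = 122.8° ≈ 123°.

123°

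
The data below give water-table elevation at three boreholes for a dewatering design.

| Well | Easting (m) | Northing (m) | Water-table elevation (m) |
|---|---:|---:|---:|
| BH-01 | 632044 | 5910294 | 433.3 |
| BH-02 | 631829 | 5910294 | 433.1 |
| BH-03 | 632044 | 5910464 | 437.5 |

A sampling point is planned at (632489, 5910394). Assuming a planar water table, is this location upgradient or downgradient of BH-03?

downgradient

∂h/∂x = (433.1 − 433.3) / (631829 − 632044) = +0.0009302
∂h/∂y = (437.5 − 433.3) / (5910464 − 5910294) = +0.02471
Head at (632489, 5910394) = 433.3 + (+0.0009302)·(445) + (+0.02471)·(100) = 436.18 m.
That is lower than the 437.5 m at BH-03, so the point is downgradient.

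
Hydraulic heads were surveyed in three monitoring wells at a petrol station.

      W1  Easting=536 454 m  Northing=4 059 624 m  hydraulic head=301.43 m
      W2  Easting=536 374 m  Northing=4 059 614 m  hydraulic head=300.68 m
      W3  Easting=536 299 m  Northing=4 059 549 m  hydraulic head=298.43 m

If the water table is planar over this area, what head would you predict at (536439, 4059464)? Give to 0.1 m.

296.9 m

Taking W1 as reference: W2−W1 = (-80, -10, -0.75); W3−W1 = (-155, -75, -3.00).
Determinant of the coordinate differences = (-80)·(-75) − (-155)·(-10) = 4450.
∂h/∂x = [(-0.75)·(-75) − (-3.00)·(-10)] / 4450 = +0.005899
∂h/∂y = [(-80)·(-3.00) − (-155)·(-0.75)] / 4450 = +0.02781
h(536439, 4059464) = 301.43 + (+0.005899)·(-15) + (+0.02781)·(-160) = 301.43 -0.088 -4.449 = 296.892 m.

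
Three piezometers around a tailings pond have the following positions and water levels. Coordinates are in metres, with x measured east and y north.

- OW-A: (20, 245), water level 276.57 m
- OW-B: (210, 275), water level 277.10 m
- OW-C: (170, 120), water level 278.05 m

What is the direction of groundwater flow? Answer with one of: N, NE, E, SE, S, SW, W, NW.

NW

Taking OW-A as reference: OW-B−OW-A = (190, 30, +0.53); OW-C−OW-A = (150, -125, +1.48).
Determinant of the coordinate differences = 190·(-125) − 150·30 = -28250.
∂h/∂x = [(+0.53)·(-125) − (+1.48)·30] / -28250 = +0.003917
∂h/∂y = [190·(+1.48) − 150·(+0.53)] / -28250 = -0.007140
Flow = −∇h = (-0.003917 east, +0.007140 north), which points northwest.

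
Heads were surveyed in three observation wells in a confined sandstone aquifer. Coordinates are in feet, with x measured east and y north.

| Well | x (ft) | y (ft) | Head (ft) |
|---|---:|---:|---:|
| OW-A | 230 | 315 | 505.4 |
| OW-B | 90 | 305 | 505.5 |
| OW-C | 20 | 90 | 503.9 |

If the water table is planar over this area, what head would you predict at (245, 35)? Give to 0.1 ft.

503.2 ft

With h = a·x + b·y + c and OW-A as origin, the differences give:
  (-140)·a + (-10)·b = +0.1
  (-210)·a + (-225)·b = -1.5
Eliminate b (×(-225) and ×(-10), subtract): 29400·a = -37.50 → a = ∂h/∂x = -0.001276
Back-substitute: b = ∂h/∂y = +0.007857.
h(245, 35) = 505.4 + (-0.001276)·(15) + (+0.007857)·(-280) = 505.4 -0.019 -2.200 = 503.181 ft.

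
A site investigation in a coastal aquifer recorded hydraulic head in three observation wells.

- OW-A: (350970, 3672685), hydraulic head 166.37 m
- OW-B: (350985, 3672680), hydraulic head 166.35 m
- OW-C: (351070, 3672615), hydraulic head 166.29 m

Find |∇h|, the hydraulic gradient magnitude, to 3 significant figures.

Differences from OW-A: to OW-B (Δx, Δy, Δh) = (15, -5, -0.02); to OW-C = (100, -70, -0.08).
Determinant of the coordinate differences = 15·(-70) − 100·(-5) = -550.
∂h/∂x = [(-0.02)·(-70) − (-0.08)·(-5)] / -550 = -0.001818
∂h/∂y = [15·(-0.08) − 100·(-0.02)] / -550 = -0.001455
|∇h| = √(-0.001818² + -0.001455²) = 0.002329

0.00233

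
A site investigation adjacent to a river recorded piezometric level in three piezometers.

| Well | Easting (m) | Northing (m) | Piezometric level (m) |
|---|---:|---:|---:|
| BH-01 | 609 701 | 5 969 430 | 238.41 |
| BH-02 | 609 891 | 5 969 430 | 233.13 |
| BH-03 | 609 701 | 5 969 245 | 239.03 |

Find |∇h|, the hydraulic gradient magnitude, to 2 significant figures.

∂h/∂x = (233.13 − 238.41) / (609891 − 609701) = -0.02779
∂h/∂y = (239.03 − 238.41) / (5969245 − 5969430) = -0.003351
|∇h| = √(-0.02779² + -0.003351²) = 0.02799

0.028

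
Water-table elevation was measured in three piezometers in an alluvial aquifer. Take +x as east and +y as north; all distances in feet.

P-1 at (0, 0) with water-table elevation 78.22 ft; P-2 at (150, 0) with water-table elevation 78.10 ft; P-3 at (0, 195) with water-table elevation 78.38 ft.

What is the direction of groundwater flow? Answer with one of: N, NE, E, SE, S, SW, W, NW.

∂h/∂x = (78.10 − 78.22) / (150 − 0) = -0.0008000
∂h/∂y = (78.38 − 78.22) / (195 − 0) = +0.0008205
Flow = −∇h = (+0.0008000 east, -0.0008205 north), which points southeast.

SE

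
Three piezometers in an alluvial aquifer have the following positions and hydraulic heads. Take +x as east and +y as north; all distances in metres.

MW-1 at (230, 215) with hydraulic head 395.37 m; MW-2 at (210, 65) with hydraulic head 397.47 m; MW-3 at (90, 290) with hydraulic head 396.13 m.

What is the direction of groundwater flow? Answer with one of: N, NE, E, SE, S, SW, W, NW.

NE

Differences from MW-1: to MW-2 (Δx, Δy, Δh) = (-20, -150, +2.10); to MW-3 = (-140, 75, +0.76).
Solve a·Δx + b·Δy = Δh: det = (-20)·75 − (-140)·(-150) = -22500.
∂h/∂x = [(+2.10)·75 − (+0.76)·(-150)] / -22500 = -0.01207
∂h/∂y = [(-20)·(+0.76) − (-140)·(+2.10)] / -22500 = -0.01239
Flow = −∇h = (+0.01207 east, +0.01239 north), which points northeast.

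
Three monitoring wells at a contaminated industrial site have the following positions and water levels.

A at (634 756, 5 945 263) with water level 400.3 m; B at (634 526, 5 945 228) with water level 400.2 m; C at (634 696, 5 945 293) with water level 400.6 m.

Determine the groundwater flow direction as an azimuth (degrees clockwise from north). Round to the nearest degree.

174°

With h = a·x + b·y + c and A as origin, the differences give:
  (-230)·a + (-35)·b = -0.1
  (-60)·a + 30·b = +0.3
Eliminate b (×30 and ×(-35), subtract): -9000·a = 7.50 → a = ∂h/∂x = -0.0008333
Back-substitute: b = ∂h/∂y = +0.008333.
Flow direction (−∇h) has components (+0.0008333 E, -0.008333 N).
Azimuth = atan2(E, N) = atan2(+0.0008333, -0.008333) = 174.3° ≈ 174°.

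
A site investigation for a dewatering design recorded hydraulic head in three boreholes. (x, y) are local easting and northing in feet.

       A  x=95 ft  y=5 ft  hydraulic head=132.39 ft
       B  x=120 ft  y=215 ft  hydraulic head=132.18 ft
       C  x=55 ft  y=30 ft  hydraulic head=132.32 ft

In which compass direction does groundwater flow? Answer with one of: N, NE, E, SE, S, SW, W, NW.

Taking A as reference: B−A = (25, 210, -0.21); C−A = (-40, 25, -0.07).
Solve a·Δx + b·Δy = Δh: det = 25·25 − (-40)·210 = 9025.
∂h/∂x = [(-0.21)·25 − (-0.07)·210] / 9025 = +0.001047
∂h/∂y = [25·(-0.07) − (-40)·(-0.21)] / 9025 = -0.001125
Flow = −∇h = (-0.001047 east, +0.001125 north), which points northwest.

NW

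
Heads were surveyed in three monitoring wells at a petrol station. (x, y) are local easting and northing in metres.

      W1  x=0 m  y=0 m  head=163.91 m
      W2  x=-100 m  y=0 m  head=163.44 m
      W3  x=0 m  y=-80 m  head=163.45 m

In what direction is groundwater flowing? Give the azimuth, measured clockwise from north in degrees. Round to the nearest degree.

219°

∂h/∂x = (163.44 − 163.91) / (-100 − 0) = +0.004700
∂h/∂y = (163.45 − 163.91) / (-80 − 0) = +0.005750
Flow direction (−∇h) has components (-0.004700 E, -0.005750 N).
Azimuth = atan2(E, N) = atan2(-0.004700, -0.005750) = 219.3° ≈ 219°.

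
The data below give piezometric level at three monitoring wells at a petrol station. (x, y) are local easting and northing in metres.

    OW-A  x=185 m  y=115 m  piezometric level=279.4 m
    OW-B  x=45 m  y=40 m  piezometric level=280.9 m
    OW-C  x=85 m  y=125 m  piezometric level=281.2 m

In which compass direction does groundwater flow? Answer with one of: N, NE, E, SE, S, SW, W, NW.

Differences from OW-A: to OW-B (Δx, Δy, Δh) = (-140, -75, +1.5); to OW-C = (-100, 10, +1.8).
Determinant of the coordinate differences = (-140)·10 − (-100)·(-75) = -8900.
∂h/∂x = [(+1.5)·10 − (+1.8)·(-75)] / -8900 = -0.01685
∂h/∂y = [(-140)·(+1.8) − (-100)·(+1.5)] / -8900 = +0.01146
Flow = −∇h = (+0.01685 east, -0.01146 north), which points southeast.

SE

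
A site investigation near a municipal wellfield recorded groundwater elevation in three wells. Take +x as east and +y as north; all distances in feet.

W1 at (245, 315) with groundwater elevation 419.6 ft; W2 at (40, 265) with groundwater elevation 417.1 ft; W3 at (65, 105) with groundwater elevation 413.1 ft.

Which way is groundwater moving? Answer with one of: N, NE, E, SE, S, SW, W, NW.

Three-point gradient (reference W1): Δ to W2 = (-205, -50, -2.5), Δ to W3 = (-180, -210, -6.5).
∂h/∂x = +0.005874, ∂h/∂y = +0.02592 (det = 34050).
Flow = −∇h = (-0.005874 east, -0.02592 north), which points south.

S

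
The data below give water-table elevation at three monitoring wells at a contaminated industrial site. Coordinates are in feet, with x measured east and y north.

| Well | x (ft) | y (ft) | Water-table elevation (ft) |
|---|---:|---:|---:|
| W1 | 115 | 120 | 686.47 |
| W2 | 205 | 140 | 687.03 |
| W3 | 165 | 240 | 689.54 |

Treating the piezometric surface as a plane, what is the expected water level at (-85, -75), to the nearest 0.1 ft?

681.4 ft

With h = a·x + b·y + c and W1 as origin, the differences give:
  90·a + 20·b = +0.56
  50·a + 120·b = +3.07
Eliminate b (×120 and ×20, subtract): 9800·a = 5.800 → a = ∂h/∂x = +0.0005918
Back-substitute: b = ∂h/∂y = +0.02534.
h(-85, -75) = 686.47 + (+0.0005918)·(-200) + (+0.02534)·(-195) = 686.47 -0.118 -4.941 = 681.411 ft.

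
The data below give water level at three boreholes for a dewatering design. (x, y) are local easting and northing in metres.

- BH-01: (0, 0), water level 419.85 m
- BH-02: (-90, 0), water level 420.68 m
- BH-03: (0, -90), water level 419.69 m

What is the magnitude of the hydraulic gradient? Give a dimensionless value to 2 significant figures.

0.0094

∂h/∂x = (420.68 − 419.85) / (-90 − 0) = -0.009222
∂h/∂y = (419.69 − 419.85) / (-90 − 0) = +0.001778
|∇h| = √(-0.009222² + 0.001778²) = 0.009392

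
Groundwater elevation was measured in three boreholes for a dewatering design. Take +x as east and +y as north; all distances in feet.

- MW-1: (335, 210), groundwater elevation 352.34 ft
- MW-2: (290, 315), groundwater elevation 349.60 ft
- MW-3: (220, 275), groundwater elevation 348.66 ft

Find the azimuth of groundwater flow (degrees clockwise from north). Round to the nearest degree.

Three-point gradient (reference MW-1): Δ to MW-2 = (-45, 105, -2.74), Δ to MW-3 = (-115, 65, -3.68).
∂h/∂x = +0.02277, ∂h/∂y = -0.01634 (det = 9150).
Flow direction (−∇h) has components (-0.02277 E, +0.01634 N).
Azimuth = atan2(E, N) = atan2(-0.02277, +0.01634) = 305.7° ≈ 306°.

306°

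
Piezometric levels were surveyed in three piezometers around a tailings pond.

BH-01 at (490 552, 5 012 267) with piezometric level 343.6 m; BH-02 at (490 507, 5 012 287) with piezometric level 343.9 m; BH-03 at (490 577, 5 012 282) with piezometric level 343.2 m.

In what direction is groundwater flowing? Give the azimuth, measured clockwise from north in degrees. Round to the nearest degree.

With h = a·x + b·y + c and BH-01 as origin, the differences give:
  (-45)·a + 20·b = +0.3
  25·a + 15·b = -0.4
Eliminate b (×15 and ×20, subtract): -1175·a = 12.50 → a = ∂h/∂x = -0.01064
Back-substitute: b = ∂h/∂y = -0.008936.
Flow direction (−∇h) has components (+0.01064 E, +0.008936 N).
Azimuth = atan2(E, N) = atan2(+0.01064, +0.008936) = 50.0° ≈ 050°.

050°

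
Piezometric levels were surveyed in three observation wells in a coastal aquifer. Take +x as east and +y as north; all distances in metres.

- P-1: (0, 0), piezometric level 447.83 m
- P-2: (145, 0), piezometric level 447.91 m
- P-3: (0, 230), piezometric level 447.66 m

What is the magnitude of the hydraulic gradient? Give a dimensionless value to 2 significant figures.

∂h/∂x = (447.91 − 447.83) / (145 − 0) = +0.0005517
∂h/∂y = (447.66 − 447.83) / (230 − 0) = -0.0007391
|∇h| = √(0.0005517² + -0.0007391²) = 0.0009223

0.00092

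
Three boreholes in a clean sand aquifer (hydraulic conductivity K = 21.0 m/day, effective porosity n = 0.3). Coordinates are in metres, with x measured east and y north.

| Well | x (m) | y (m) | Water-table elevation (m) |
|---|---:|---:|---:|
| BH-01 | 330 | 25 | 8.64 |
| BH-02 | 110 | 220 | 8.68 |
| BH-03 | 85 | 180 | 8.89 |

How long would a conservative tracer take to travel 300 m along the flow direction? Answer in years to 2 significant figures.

Taking BH-01 as reference: BH-02−BH-01 = (-220, 195, +0.04); BH-03−BH-01 = (-245, 155, +0.25).
Determinant of the coordinate differences = (-220)·155 − (-245)·195 = 13675.
∂h/∂x = [(+0.04)·155 − (+0.25)·195] / 13675 = -0.003112
∂h/∂y = [(-220)·(+0.25) − (-245)·(+0.04)] / 13675 = -0.003305
|∇h| = √(-0.003112² + -0.003305²) = 0.00454
Seepage velocity v = K·i/n = 21.0 × 0.00454 / 0.3 = 0.3178 m/day.
t = 300 / 0.3178 = 944 days = 2.58 years.

2.6 years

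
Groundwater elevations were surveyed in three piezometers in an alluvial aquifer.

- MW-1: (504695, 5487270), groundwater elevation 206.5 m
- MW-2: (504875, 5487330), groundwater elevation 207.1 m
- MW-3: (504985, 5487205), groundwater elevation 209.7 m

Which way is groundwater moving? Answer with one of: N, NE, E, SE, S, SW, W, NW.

With h = a·x + b·y + c and MW-1 as origin, the differences give:
  180·a + 60·b = +0.6
  290·a + (-65)·b = +3.2
Eliminate b (×(-65) and ×60, subtract): -29100·a = -231.00 → a = ∂h/∂x = +0.007938
Back-substitute: b = ∂h/∂y = -0.01381.
Flow = −∇h = (-0.007938 east, +0.01381 north), which points northwest.

NW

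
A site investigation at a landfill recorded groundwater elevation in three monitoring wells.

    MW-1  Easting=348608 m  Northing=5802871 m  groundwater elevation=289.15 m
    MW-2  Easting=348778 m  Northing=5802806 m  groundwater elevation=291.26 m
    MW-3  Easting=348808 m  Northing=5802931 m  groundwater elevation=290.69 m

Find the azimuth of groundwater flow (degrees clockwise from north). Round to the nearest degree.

Three-point gradient (reference MW-1): Δ to MW-2 = (170, -65, +2.11), Δ to MW-3 = (200, 60, +1.54).
∂h/∂x = +0.009772, ∂h/∂y = -0.006905 (det = 23200).
Flow direction (−∇h) has components (-0.009772 E, +0.006905 N).
Azimuth = atan2(E, N) = atan2(-0.009772, +0.006905) = 305.2° ≈ 305°.

305°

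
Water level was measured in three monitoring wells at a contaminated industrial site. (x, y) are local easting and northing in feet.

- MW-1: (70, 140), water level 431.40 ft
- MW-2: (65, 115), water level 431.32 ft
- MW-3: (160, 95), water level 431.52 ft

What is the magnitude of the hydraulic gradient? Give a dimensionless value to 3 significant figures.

With h = a·x + b·y + c and MW-1 as origin, the differences give:
  (-5)·a + (-25)·b = -0.08
  90·a + (-45)·b = +0.12
Eliminate b (×(-45) and ×(-25), subtract): 2475·a = 6.600 → a = ∂h/∂x = +0.002667
Back-substitute: b = ∂h/∂y = +0.002667.
|∇h| = √(0.002667² + 0.002667²) = 0.003772

0.00377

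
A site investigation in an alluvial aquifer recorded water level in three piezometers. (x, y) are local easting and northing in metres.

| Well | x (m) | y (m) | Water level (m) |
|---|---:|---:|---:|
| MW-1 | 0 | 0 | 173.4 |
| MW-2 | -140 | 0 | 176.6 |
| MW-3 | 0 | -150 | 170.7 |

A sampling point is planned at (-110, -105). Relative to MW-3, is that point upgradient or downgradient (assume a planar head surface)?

∂h/∂x = (176.6 − 173.4) / (-140 − 0) = -0.02286
∂h/∂y = (170.7 − 173.4) / (-150 − 0) = +0.01800
Head at (-110, -105) = 173.4 + (-0.02286)·(-110) + (+0.01800)·(-105) = 174.02 m.
That is higher than the 170.7 m at MW-3, so the point is upgradient.

upgradient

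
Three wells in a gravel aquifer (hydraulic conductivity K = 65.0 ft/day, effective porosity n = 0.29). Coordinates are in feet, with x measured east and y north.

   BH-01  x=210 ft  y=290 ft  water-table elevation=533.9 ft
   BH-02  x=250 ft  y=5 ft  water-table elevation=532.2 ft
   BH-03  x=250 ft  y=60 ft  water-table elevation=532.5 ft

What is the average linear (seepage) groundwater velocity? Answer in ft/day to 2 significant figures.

Three-point gradient (reference BH-01): Δ to BH-02 = (40, -285, -1.7), Δ to BH-03 = (40, -230, -1.4).
∂h/∂x = -0.003636, ∂h/∂y = +0.005455 (det = 2200).
|∇h| = √(-0.003636² + 0.005455²) = 0.006556
Seepage velocity v = K·i/n = 65.0 × 0.006556 / 0.29 = 1.469 ft/day.

1.5 ft/day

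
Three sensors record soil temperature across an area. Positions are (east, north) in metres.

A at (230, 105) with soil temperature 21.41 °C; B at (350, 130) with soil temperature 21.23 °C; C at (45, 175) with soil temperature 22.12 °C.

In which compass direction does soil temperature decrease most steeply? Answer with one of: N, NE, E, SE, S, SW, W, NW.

Differences from A: to B (Δx, Δy, Δh) = (120, 25, -0.18); to C = (-185, 70, +0.71).
Determinant of the coordinate differences = 120·70 − (-185)·25 = 13025.
∂T/∂x = [(-0.18)·70 − (+0.71)·25] / 13025 = -0.002330
∂T/∂y = [120·(+0.71) − (-185)·(-0.18)] / 13025 = +0.003985
Steepest decrease is along −∇f = (+0.002330 E, -0.003985 N) → southeast.

SE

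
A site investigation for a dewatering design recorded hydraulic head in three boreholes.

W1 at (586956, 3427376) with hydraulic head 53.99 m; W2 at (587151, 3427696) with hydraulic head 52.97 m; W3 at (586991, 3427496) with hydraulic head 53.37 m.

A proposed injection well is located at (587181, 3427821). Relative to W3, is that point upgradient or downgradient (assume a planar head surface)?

downgradient

With h = a·x + b·y + c and W1 as origin, the differences give:
  195·a + 320·b = -1.02
  35·a + 120·b = -0.62
Eliminate b (×120 and ×320, subtract): 12200·a = 76.000 → a = ∂h/∂x = +0.006230
Back-substitute: b = ∂h/∂y = -0.006984.
Head at (587181, 3427821) = 53.99 + (+0.006230)·(225) + (-0.006984)·(445) = 52.28 m.
That is lower than the 53.37 m at W3, so the point is downgradient.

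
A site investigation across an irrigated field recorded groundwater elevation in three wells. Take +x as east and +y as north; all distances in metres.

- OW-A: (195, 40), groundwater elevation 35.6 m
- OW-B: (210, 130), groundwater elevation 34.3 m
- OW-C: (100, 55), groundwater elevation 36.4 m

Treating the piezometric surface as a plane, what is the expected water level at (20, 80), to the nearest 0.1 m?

With h = a·x + b·y + c and OW-A as origin, the differences give:
  15·a + 90·b = -1.3
  (-95)·a + 15·b = +0.8
Eliminate b (×15 and ×90, subtract): 8775·a = -91.50 → a = ∂h/∂x = -0.01043
Back-substitute: b = ∂h/∂y = -0.01271.
h(20, 80) = 35.6 + (-0.01043)·(-175) + (-0.01271)·(40) = 35.6 +1.825 -0.508 = 36.917 m.

36.9 m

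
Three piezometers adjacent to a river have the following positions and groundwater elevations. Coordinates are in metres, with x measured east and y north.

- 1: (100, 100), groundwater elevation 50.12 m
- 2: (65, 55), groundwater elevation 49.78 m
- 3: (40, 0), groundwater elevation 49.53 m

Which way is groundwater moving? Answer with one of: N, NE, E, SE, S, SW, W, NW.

W

With h = a·x + b·y + c and 1 as origin, the differences give:
  (-35)·a + (-45)·b = -0.34
  (-60)·a + (-100)·b = -0.59
Eliminate b (×(-100) and ×(-45), subtract): 800·a = 7.450 → a = ∂h/∂x = +0.009312
Back-substitute: b = ∂h/∂y = +0.0003125.
Flow = −∇h = (-0.009312 east, -0.0003125 north), which points west.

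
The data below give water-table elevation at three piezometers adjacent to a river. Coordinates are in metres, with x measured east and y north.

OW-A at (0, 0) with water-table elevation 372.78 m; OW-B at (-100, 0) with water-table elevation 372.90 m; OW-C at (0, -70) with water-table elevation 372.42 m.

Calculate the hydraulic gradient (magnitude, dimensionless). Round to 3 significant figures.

∂h/∂x = (372.90 − 372.78) / (-100 − 0) = -0.001200
∂h/∂y = (372.42 − 372.78) / (-70 − 0) = +0.005143
|∇h| = √(-0.001200² + 0.005143²) = 0.005281

0.00528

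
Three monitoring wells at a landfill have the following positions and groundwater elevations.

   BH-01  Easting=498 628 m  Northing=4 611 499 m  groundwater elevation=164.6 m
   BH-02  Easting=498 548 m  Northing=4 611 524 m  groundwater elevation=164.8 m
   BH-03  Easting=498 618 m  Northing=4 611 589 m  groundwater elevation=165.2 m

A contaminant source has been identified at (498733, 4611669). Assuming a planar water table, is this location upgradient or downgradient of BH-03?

upgradient

Three-point gradient (reference BH-01): Δ to BH-02 = (-80, 25, +0.2), Δ to BH-03 = (-10, 90, +0.6).
∂h/∂x = -0.0004317, ∂h/∂y = +0.006619 (det = -6950).
Head at (498733, 4611669) = 164.6 + (-0.0004317)·(105) + (+0.006619)·(170) = 165.68 m.
That is higher than the 165.2 m at BH-03, so the point is upgradient.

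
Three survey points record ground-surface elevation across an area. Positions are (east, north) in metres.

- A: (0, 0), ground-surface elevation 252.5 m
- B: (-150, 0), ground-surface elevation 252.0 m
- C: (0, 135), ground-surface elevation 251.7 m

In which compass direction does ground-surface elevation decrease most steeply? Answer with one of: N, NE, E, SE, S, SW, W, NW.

∂z/∂x = (252.0 − 252.5) / (-150 − 0) = +0.003333
∂z/∂y = (251.7 − 252.5) / (135 − 0) = -0.005926
Steepest decrease is along −∇f = (-0.003333 E, +0.005926 N) → northwest.

NW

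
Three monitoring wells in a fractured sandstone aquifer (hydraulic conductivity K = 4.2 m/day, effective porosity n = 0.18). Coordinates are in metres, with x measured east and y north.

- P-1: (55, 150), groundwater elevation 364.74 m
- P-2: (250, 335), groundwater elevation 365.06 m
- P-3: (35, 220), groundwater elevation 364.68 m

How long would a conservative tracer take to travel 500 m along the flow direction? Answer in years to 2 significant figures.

With h = a·x + b·y + c and P-1 as origin, the differences give:
  195·a + 185·b = +0.32
  (-20)·a + 70·b = -0.06
Eliminate b (×70 and ×185, subtract): 17350·a = 33.500 → a = ∂h/∂x = +0.001931
Back-substitute: b = ∂h/∂y = -0.0003055.
|∇h| = √(0.001931² + -0.0003055²) = 0.001955
Seepage velocity v = K·i/n = 4.2 × 0.001955 / 0.18 = 0.04562 m/day.
t = 500 / 0.04562 = 1.096e+04 days = 30 years.

30 years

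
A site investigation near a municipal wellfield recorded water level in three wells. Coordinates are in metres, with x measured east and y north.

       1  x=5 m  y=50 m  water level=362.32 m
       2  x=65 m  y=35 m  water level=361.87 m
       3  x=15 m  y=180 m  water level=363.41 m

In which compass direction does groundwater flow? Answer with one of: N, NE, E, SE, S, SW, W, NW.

SE

Three-point gradient (reference 1): Δ to 2 = (60, -15, -0.45), Δ to 3 = (10, 130, +1.09).
∂h/∂x = -0.005302, ∂h/∂y = +0.008792 (det = 7950).
Flow = −∇h = (+0.005302 east, -0.008792 north), which points southeast.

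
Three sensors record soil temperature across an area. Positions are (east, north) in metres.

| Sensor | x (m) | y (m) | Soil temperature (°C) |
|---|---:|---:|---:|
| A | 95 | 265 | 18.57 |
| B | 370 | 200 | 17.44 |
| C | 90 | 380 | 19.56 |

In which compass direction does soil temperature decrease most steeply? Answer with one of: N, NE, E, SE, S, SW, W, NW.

Three-point gradient (reference A): Δ to B = (275, -65, -1.13), Δ to C = (-5, 115, +0.99).
∂T/∂x = -0.002096, ∂T/∂y = +0.008518 (det = 31300).
Steepest decrease is along −∇f = (+0.002096 E, -0.008518 N) → south.

S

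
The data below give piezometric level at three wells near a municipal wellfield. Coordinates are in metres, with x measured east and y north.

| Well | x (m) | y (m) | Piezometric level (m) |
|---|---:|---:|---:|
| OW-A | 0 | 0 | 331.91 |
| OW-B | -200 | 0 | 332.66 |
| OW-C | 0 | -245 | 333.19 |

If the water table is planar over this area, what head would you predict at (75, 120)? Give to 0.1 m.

331.0 m

∂h/∂x = (332.66 − 331.91) / (-200 − 0) = -0.003750
∂h/∂y = (333.19 − 331.91) / (-245 − 0) = -0.005224
h(75, 120) = 331.91 + (-0.003750)·(75) + (-0.005224)·(120) = 331.91 -0.281 -0.627 = 331.002 m.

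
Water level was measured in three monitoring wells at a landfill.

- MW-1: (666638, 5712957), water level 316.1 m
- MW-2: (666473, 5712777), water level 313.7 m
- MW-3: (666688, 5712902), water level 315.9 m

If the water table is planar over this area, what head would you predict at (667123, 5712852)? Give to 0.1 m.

With h = a·x + b·y + c and MW-1 as origin, the differences give:
  (-165)·a + (-180)·b = -2.4
  50·a + (-55)·b = -0.2
Eliminate b (×(-55) and ×(-180), subtract): 18075·a = 96.00 → a = ∂h/∂x = +0.005311
Back-substitute: b = ∂h/∂y = +0.008465.
h(667123, 5712852) = 316.1 + (+0.005311)·(485) + (+0.008465)·(-105) = 316.1 +2.576 -0.889 = 317.787 m.

317.8 m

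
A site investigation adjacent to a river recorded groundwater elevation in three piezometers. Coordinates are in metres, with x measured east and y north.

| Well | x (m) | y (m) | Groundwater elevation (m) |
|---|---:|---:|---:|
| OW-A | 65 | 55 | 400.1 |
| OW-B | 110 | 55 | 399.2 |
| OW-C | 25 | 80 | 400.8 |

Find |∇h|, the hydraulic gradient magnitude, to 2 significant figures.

Taking OW-A as reference: OW-B−OW-A = (45, 0, -0.9); OW-C−OW-A = (-40, 25, +0.7).
Determinant of the coordinate differences = 45·25 − (-40)·0 = 1125.
∂h/∂x = [(-0.9)·25 − (+0.7)·0] / 1125 = -0.02000
∂h/∂y = [45·(+0.7) − (-40)·(-0.9)] / 1125 = -0.004000
|∇h| = √(-0.02000² + -0.004000²) = 0.0204

0.020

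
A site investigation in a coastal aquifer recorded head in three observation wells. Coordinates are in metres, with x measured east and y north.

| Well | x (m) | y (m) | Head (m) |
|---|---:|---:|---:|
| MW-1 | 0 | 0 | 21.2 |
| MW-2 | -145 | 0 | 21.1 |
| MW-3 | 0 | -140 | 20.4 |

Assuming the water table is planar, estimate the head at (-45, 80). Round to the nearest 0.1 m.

∂h/∂x = (21.1 − 21.2) / (-145 − 0) = +0.0006897
∂h/∂y = (20.4 − 21.2) / (-140 − 0) = +0.005714
h(-45, 80) = 21.2 + (+0.0006897)·(-45) + (+0.005714)·(80) = 21.2 -0.031 +0.457 = 21.626 m.

21.6 m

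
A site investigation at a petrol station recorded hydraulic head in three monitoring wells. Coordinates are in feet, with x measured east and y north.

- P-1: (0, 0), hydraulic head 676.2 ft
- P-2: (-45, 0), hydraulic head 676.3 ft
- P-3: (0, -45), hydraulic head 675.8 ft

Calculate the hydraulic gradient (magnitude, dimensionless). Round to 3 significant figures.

0.00916

∂h/∂x = (676.3 − 676.2) / (-45 − 0) = -0.002222
∂h/∂y = (675.8 − 676.2) / (-45 − 0) = +0.008889
|∇h| = √(-0.002222² + 0.008889²) = 0.009163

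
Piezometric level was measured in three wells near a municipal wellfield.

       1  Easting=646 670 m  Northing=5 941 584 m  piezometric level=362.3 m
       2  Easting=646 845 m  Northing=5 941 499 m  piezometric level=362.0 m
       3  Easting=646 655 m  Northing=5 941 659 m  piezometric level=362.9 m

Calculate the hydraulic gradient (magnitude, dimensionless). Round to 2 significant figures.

0.0088

Differences from 1: to 2 (Δx, Δy, Δh) = (175, -85, -0.3); to 3 = (-15, 75, +0.6).
Solve a·Δx + b·Δy = Δh: det = 175·75 − (-15)·(-85) = 11850.
∂h/∂x = [(-0.3)·75 − (+0.6)·(-85)] / 11850 = +0.002405
∂h/∂y = [175·(+0.6) − (-15)·(-0.3)] / 11850 = +0.008481
|∇h| = √(0.002405² + 0.008481²) = 0.008815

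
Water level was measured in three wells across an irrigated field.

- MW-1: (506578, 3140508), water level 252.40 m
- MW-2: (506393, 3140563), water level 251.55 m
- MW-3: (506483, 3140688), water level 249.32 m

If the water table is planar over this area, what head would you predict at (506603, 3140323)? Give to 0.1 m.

With h = a·x + b·y + c and MW-1 as origin, the differences give:
  (-185)·a + 55·b = -0.85
  (-95)·a + 180·b = -3.08
Eliminate b (×180 and ×55, subtract): -28075·a = 16.400 → a = ∂h/∂x = -0.0005841
Back-substitute: b = ∂h/∂y = -0.01742.
h(506603, 3140323) = 252.40 + (-0.0005841)·(25) + (-0.01742)·(-185) = 252.40 -0.015 +3.223 = 255.608 m.

255.6 m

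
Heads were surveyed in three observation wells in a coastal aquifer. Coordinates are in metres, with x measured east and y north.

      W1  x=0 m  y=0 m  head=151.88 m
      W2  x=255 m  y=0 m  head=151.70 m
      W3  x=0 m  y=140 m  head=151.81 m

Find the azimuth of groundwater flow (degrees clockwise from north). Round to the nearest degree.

∂h/∂x = (151.70 − 151.88) / (255 − 0) = -0.0007059
∂h/∂y = (151.81 − 151.88) / (140 − 0) = -0.0005000
Flow direction (−∇h) has components (+0.0007059 E, +0.0005000 N).
Azimuth = atan2(E, N) = atan2(+0.0007059, +0.0005000) = 54.7° ≈ 055°.

055°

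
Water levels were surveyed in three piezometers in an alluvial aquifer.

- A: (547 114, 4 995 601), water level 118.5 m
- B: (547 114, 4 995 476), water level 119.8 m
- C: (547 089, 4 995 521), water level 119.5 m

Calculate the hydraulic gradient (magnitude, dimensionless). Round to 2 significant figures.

Three-point gradient (reference A): Δ to B = (0, -125, +1.3), Δ to C = (-25, -80, +1.0).
∂h/∂x = -0.006720, ∂h/∂y = -0.01040 (det = -3125).
|∇h| = √(-0.006720² + -0.01040²) = 0.01238

0.012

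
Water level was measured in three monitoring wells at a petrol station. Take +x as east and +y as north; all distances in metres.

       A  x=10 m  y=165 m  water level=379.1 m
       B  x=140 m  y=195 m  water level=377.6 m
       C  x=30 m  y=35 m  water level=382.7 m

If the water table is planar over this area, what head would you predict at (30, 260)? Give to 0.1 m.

With h = a·x + b·y + c and A as origin, the differences give:
  130·a + 30·b = -1.5
  20·a + (-130)·b = +3.6
Eliminate b (×(-130) and ×30, subtract): -17500·a = 87.00 → a = ∂h/∂x = -0.004971
Back-substitute: b = ∂h/∂y = -0.02846.
h(30, 260) = 379.1 + (-0.004971)·(20) + (-0.02846)·(95) = 379.1 -0.099 -2.703 = 376.297 m.

376.3 m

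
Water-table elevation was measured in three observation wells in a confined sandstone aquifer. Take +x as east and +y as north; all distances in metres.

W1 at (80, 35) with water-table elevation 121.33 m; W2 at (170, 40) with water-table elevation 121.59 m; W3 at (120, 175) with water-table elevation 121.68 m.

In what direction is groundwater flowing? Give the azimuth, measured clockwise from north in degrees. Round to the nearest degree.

Differences from W1: to W2 (Δx, Δy, Δh) = (90, 5, +0.26); to W3 = (40, 140, +0.35).
Solve a·Δx + b·Δy = Δh: det = 90·140 − 40·5 = 12400.
∂h/∂x = [(+0.26)·140 − (+0.35)·5] / 12400 = +0.002794
∂h/∂y = [90·(+0.35) − 40·(+0.26)] / 12400 = +0.001702
Flow direction (−∇h) has components (-0.002794 E, -0.001702 N).
Azimuth = atan2(E, N) = atan2(-0.002794, -0.001702) = 238.7° ≈ 239°.

239°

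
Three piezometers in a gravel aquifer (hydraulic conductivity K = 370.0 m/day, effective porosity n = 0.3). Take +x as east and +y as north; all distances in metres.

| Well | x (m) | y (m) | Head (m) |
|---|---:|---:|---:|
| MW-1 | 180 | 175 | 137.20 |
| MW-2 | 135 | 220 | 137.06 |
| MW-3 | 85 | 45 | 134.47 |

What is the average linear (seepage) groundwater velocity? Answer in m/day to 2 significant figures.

22 m/day

Taking MW-1 as reference: MW-2−MW-1 = (-45, 45, -0.14); MW-3−MW-1 = (-95, -130, -2.73).
Determinant of the coordinate differences = (-45)·(-130) − (-95)·45 = 10125.
∂h/∂x = [(-0.14)·(-130) − (-2.73)·45] / 10125 = +0.01393
∂h/∂y = [(-45)·(-2.73) − (-95)·(-0.14)] / 10125 = +0.01082
|∇h| = √(0.01393² + 0.01082²) = 0.01764
Seepage velocity v = K·i/n = 370.0 × 0.01764 / 0.3 = 21.76 m/day.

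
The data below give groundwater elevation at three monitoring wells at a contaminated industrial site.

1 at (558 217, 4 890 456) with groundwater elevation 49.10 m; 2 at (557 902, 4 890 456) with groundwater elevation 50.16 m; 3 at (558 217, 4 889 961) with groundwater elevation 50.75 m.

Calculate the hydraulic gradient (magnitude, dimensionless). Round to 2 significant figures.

0.0047

∂h/∂x = (50.16 − 49.10) / (557902 − 558217) = -0.003365
∂h/∂y = (50.75 − 49.10) / (4889961 − 4890456) = -0.003333
|∇h| = √(-0.003365² + -0.003333²) = 0.004736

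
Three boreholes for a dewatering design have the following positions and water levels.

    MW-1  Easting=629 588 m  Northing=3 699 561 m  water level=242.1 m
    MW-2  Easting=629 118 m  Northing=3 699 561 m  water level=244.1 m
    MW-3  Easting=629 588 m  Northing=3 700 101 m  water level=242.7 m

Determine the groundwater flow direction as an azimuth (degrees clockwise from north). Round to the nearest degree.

∂h/∂x = (244.1 − 242.1) / (629118 − 629588) = -0.004255
∂h/∂y = (242.7 − 242.1) / (3700101 − 3699561) = +0.001111
Flow direction (−∇h) has components (+0.004255 E, -0.001111 N).
Azimuth = atan2(E, N) = atan2(+0.004255, -0.001111) = 104.6° ≈ 105°.

105°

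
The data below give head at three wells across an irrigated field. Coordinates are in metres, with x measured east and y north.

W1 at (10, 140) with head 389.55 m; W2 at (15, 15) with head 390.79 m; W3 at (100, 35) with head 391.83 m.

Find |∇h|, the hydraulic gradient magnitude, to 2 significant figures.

0.017

Differences from W1: to W2 (Δx, Δy, Δh) = (5, -125, +1.24); to W3 = (90, -105, +2.28).
Solve a·Δx + b·Δy = Δh: det = 5·(-105) − 90·(-125) = 10725.
∂h/∂x = [(+1.24)·(-105) − (+2.28)·(-125)] / 10725 = +0.01443
∂h/∂y = [5·(+2.28) − 90·(+1.24)] / 10725 = -0.009343
|∇h| = √(0.01443² + -0.009343²) = 0.01719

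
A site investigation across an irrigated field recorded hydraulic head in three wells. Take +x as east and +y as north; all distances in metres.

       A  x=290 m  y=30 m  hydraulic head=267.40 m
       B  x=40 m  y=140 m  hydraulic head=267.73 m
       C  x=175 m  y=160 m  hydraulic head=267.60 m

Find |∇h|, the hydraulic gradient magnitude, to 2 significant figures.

0.0012

Differences from A: to B (Δx, Δy, Δh) = (-250, 110, +0.33); to C = (-115, 130, +0.20).
Solve a·Δx + b·Δy = Δh: det = (-250)·130 − (-115)·110 = -19850.
∂h/∂x = [(+0.33)·130 − (+0.20)·110] / -19850 = -0.001053
∂h/∂y = [(-250)·(+0.20) − (-115)·(+0.33)] / -19850 = +0.0006071
|∇h| = √(-0.001053² + 0.0006071²) = 0.001215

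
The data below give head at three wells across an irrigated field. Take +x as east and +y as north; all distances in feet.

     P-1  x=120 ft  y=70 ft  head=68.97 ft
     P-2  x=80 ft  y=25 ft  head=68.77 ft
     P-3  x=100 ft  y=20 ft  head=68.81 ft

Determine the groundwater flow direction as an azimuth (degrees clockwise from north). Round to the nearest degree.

With h = a·x + b·y + c and P-1 as origin, the differences give:
  (-40)·a + (-45)·b = -0.20
  (-20)·a + (-50)·b = -0.16
Eliminate b (×(-50) and ×(-45), subtract): 1100·a = 2.800 → a = ∂h/∂x = +0.002545
Back-substitute: b = ∂h/∂y = +0.002182.
Flow direction (−∇h) has components (-0.002545 E, -0.002182 N).
Azimuth = atan2(E, N) = atan2(-0.002545, -0.002182) = 229.4° ≈ 229°.

229°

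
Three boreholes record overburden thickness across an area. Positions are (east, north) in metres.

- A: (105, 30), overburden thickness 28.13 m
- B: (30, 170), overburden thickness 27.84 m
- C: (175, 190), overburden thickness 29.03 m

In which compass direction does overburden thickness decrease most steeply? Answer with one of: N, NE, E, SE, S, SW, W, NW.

Three-point gradient (reference A): Δ to B = (-75, 140, -0.29), Δ to C = (70, 160, +0.90).
∂d/∂x = +0.007908, ∂d/∂y = +0.002165 (det = -21800).
Steepest decrease is along −∇f = (-0.007908 E, -0.002165 N) → west.

W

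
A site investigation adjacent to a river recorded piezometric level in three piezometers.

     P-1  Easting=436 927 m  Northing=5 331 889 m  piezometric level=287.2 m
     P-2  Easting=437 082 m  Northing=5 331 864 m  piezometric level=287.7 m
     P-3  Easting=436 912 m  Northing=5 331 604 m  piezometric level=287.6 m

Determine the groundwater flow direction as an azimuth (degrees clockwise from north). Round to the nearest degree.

298°

Taking P-1 as reference: P-2−P-1 = (155, -25, +0.5); P-3−P-1 = (-15, -285, +0.4).
Determinant of the coordinate differences = 155·(-285) − (-15)·(-25) = -44550.
∂h/∂x = [(+0.5)·(-285) − (+0.4)·(-25)] / -44550 = +0.002974
∂h/∂y = [155·(+0.4) − (-15)·(+0.5)] / -44550 = -0.001560
Flow direction (−∇h) has components (-0.002974 E, +0.001560 N).
Azimuth = atan2(E, N) = atan2(-0.002974, +0.001560) = 297.7° ≈ 298°.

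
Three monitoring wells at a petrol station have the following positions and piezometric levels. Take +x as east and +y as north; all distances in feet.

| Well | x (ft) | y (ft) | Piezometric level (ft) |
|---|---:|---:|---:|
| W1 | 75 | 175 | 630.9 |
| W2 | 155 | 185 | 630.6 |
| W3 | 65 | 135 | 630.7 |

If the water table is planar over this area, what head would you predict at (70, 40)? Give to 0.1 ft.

630.1 ft

With h = a·x + b·y + c and W1 as origin, the differences give:
  80·a + 10·b = -0.3
  (-10)·a + (-40)·b = -0.2
Eliminate b (×(-40) and ×10, subtract): -3100·a = 14.00 → a = ∂h/∂x = -0.004516
Back-substitute: b = ∂h/∂y = +0.006129.
h(70, 40) = 630.9 + (-0.004516)·(-5) + (+0.006129)·(-135) = 630.9 +0.023 -0.827 = 630.095 ft.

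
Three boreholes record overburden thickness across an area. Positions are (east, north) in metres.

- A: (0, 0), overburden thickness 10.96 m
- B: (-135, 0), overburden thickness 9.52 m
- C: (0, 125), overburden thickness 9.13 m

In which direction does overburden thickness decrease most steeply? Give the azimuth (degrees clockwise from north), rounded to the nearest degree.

324°

∂d/∂x = (9.52 − 10.96) / (-135 − 0) = +0.01067
∂d/∂y = (9.13 − 10.96) / (125 − 0) = -0.01464
Steepest decrease is along −∇f: components (-0.01067 E, +0.01464 N).
Azimuth = atan2(-0.01067, +0.01464) = 323.9° ≈ 324°.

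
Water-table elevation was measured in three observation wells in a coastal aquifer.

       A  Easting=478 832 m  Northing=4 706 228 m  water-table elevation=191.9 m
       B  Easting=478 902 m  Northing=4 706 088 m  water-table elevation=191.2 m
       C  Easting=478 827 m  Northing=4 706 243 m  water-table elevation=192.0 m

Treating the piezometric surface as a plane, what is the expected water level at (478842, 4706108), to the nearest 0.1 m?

190.8 m

With h = a·x + b·y + c and A as origin, the differences give:
  70·a + (-140)·b = -0.7
  (-5)·a + 15·b = +0.1
Eliminate b (×15 and ×(-140), subtract): 350·a = 3.50 → a = ∂h/∂x = +0.010000
Back-substitute: b = ∂h/∂y = +0.010000.
h(478842, 4706108) = 191.9 + (+0.010000)·(10) + (+0.010000)·(-120) = 191.9 +0.100 -1.200 = 190.800 m.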